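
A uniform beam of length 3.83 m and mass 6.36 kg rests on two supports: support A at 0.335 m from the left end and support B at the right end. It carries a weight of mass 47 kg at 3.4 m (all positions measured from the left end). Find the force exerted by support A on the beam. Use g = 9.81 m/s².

Sum moments about support B (its reaction then has zero moment arm).
Beam weight: 6.36 × 9.81 = 62.39 N down at 1.915 m → arm 1.915 m, τ = 62.39 × 1.915 = 119.5 N·m counterclockwise.
Weight: 47 × 9.81 = 461.1 N down at 3.4 m → arm 0.43 m, τ = 461.1 × 0.43 = 198.3 N·m counterclockwise.
Net load moment about support B = 317.8 N·m counterclockwise.
Reaction R at support A is upward at 0.335 m, arm 3.495 m → moment R × 3.495 clockwise.
Setting net torque to zero: R × 3.495 = 317.8 → R = 90.9 N.

R_A ≈ 90.9 N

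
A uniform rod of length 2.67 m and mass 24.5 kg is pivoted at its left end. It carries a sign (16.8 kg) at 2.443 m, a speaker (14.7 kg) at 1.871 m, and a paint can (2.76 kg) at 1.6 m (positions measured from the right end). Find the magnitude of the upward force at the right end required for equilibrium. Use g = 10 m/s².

F ≈ 192 N

Take moments about the left end.
Beam weight: 24.5 × 10 = 245 N down at 1.335 m → arm 1.335 m, τ = 245 × 1.335 = 327.1 N·m clockwise.
Sign: 16.8 × 10 = 168 N down at 2.443 m → arm 0.227 m, τ = 168 × 0.227 = 38.14 N·m clockwise.
Speaker: 14.7 × 10 = 147 N down at 1.871 m → arm 0.799 m, τ = 147 × 0.799 = 117.5 N·m clockwise.
Paint can: 2.76 × 10 = 27.6 N down at 1.6 m → arm 1.07 m, τ = 27.6 × 1.07 = 29.53 N·m clockwise.
Net moment of the loads = 512.3 N·m clockwise.
The upward force F acts at the right end, arm 2.67 m, giving F × 2.67 counterclockwise.
Setting net torque to zero: F × 2.67 = 512.3 → F = 512.3 / 2.67 = 192 N.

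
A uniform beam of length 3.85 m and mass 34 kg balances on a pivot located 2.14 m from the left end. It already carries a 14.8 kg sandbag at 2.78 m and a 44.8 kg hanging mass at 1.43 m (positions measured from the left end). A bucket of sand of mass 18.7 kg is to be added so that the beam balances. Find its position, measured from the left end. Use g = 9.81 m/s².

About the pivot (at 2.14 m from the left end):
Beam weight: 34 × 9.81 = 333.5 N down at 1.925 m → arm 0.215 m, τ = 333.5 × 0.215 = 71.7 N·m counterclockwise.
Sandbag: 14.8 × 9.81 = 145.2 N down at 2.78 m → arm 0.64 m, τ = 145.2 × 0.64 = 92.93 N·m clockwise.
Hanging mass: 44.8 × 9.81 = 439.5 N down at 1.43 m → arm 0.71 m, τ = 439.5 × 0.71 = 312 N·m counterclockwise.
Net moment of existing loads = 290.8 N·m counterclockwise.
The bucket of sand weighs 18.7 × 9.81 = 183.4 N and must supply an equal clockwise moment, so its lever arm about the pivot is 290.8 / 183.4 = 1.59 m.
That puts it at 2.14 + 1.59 = 3.73 m from the left end.

x ≈ 3.73 m from the left end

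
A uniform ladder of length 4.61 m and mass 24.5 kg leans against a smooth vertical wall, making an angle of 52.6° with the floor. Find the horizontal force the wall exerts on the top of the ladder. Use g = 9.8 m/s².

N_wall ≈ 91.8 N

Take moments about the foot of the ladder.
Ladder weight 24.5×9.8 = 240.1 N acts at 2.305 m along the ladder; its horizontal arm is 2.305·cos52.6° = 1.4 m → τ = 336.1 N·m clockwise.
Wall normal N acts horizontally at the top; its moment arm is the height L sinθ = 4.61·sin52.6° = 3.662 m, counterclockwise.
Setting net torque to zero: N × 3.662 = 336.1 → N = 91.8 N.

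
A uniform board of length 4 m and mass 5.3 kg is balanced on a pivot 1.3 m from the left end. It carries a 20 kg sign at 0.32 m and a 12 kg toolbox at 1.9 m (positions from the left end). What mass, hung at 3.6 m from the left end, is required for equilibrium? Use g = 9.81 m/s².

About the pivot (at 1.3 m from the left end):
Beam weight: 5.3 × 9.81 = 51.99 N down at 2 m → arm 0.7 m, τ = 51.99 × 0.7 = 36.39 N·m clockwise.
Sign: 20 × 9.81 = 196.2 N down at 0.32 m → arm 0.98 m, τ = 196.2 × 0.98 = 192.3 N·m counterclockwise.
Toolbox: 12 × 9.81 = 117.7 N down at 1.9 m → arm 0.6 m, τ = 117.7 × 0.6 = 70.62 N·m clockwise.
Net moment of known loads = 85.29 N·m counterclockwise.
An unknown mass m at 3.6 m has arm 2.3 m; its moment is m·g·2.3 clockwise.
Στ = 0 ⇒ m × 9.81 × 2.3 = 85.29 ⇒ m = 85.29 / (9.81 × 2.3) = 3.78 kg.

m ≈ 3.78 kg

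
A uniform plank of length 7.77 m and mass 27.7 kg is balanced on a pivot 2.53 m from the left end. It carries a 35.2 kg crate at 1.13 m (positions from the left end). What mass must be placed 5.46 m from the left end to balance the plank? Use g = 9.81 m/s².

m ≈ 4.01 kg

Choose the pivot (at 2.53 m from the left end) as the axis so the support reaction has zero arm there.
Beam weight: 27.7 × 9.81 = 271.7 N down at 3.885 m → arm 1.355 m, τ = 271.7 × 1.355 = 368.2 N·m clockwise.
Crate: 35.2 × 9.81 = 345.3 N down at 1.13 m → arm 1.4 m, τ = 345.3 × 1.4 = 483.4 N·m counterclockwise.
Net moment of known loads = 115.2 N·m counterclockwise.
An unknown mass m at 5.46 m has arm 2.93 m; its moment is m·g·2.93 clockwise.
Setting net torque to zero: m × 9.81 × 2.93 = 115.2 → m = 115.2 / (9.81 × 2.93) = 4.01 kg.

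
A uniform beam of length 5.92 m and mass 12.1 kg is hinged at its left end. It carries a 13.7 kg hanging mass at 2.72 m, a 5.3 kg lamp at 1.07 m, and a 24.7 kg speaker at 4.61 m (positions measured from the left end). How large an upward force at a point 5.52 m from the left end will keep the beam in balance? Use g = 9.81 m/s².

F ≈ 342 N

About the left end:
Beam weight: 12.1 × 9.81 = 118.7 N down at 2.96 m → arm 2.96 m, τ = 118.7 × 2.96 = 351.4 N·m clockwise.
Hanging mass: 13.7 × 9.81 = 134.4 N down at 2.72 m → arm 2.72 m, τ = 134.4 × 2.72 = 365.6 N·m clockwise.
Lamp: 5.3 × 9.81 = 51.99 N down at 1.07 m → arm 1.07 m, τ = 51.99 × 1.07 = 55.63 N·m clockwise.
Speaker: 24.7 × 9.81 = 242.3 N down at 4.61 m → arm 4.61 m, τ = 242.3 × 4.61 = 1117 N·m clockwise.
Net moment of the loads = 1890 N·m clockwise.
The upward force F acts at a point 5.52 m from the left end, arm 5.52 m, giving F × 5.52 counterclockwise.
Στ = 0 ⇒ F × 5.52 = 1890 ⇒ F = 1890 / 5.52 = 342 N.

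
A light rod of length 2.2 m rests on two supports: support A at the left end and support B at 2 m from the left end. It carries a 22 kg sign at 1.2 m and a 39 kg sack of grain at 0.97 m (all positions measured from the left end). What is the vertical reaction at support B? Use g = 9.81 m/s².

Taking torques about support A:
Sign: 22 × 9.81 = 215.8 N down at 1.2 m → arm 1.2 m, τ = 215.8 × 1.2 = 259 N·m clockwise.
Sack of grain: 39 × 9.81 = 382.6 N down at 0.97 m → arm 0.97 m, τ = 382.6 × 0.97 = 371.1 N·m clockwise.
Net load moment about support A = 630.1 N·m clockwise.
Reaction R at support B is upward at 2 m, arm 2 m → moment R × 2 counterclockwise.
Setting net torque to zero: R × 2 = 630.1 → R = 315 N.

R_B ≈ 315 N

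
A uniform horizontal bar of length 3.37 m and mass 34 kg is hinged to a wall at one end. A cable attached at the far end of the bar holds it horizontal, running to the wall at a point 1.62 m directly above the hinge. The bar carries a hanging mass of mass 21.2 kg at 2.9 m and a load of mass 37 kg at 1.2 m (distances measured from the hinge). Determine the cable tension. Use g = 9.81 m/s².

Take moments about the hinge.
Beam weight: 34 × 9.81 = 333.5 N down at 1.685 m → arm 1.685 m, τ = 333.5 × 1.685 = 561.9 N·m clockwise.
Hanging mass: 21.2 × 9.81 = 208 N down at 2.9 m → arm 2.9 m, τ = 208 × 2.9 = 603.2 N·m clockwise.
Load: 37 × 9.81 = 363 N down at 1.2 m → arm 1.2 m, τ = 363 × 1.2 = 435.6 N·m clockwise.
Total clockwise load moment = 1601 N·m.
The cable tension T acts at 3.37 m; only its component perpendicular to the bar, T sinθ, produces torque. sinθ = h/√(h²+d²) = 1.62/√(1.62²+3.37²) = 0.4333.
Setting net torque to zero: T × 3.37 × 0.4333 = 1601 → T = 1601 / 1.46 = 1100 N.

T ≈ 1100 N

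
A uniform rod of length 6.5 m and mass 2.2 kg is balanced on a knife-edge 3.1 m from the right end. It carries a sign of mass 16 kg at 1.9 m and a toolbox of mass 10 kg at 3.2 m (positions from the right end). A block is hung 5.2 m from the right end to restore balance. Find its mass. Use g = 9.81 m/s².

m ≈ 8.51 kg

Take moments about the knife-edge (at 3.1 m from the right end).
Beam weight: 2.2 × 9.81 = 21.58 N down at 3.25 m → arm 0.15 m, τ = 21.58 × 0.15 = 3.237 N·m counterclockwise.
Sign: 16 × 9.81 = 157 N down at 1.9 m → arm 1.2 m, τ = 157 × 1.2 = 188.4 N·m clockwise.
Toolbox: 10 × 9.81 = 98.1 N down at 3.2 m → arm 0.1 m, τ = 98.1 × 0.1 = 9.81 N·m counterclockwise.
Net moment of known loads = 175.4 N·m clockwise.
An unknown mass m at 5.2 m has arm 2.1 m; its moment is m·g·2.1 counterclockwise.
Setting net torque to zero: m × 9.81 × 2.1 = 175.4 → m = 175.4 / (9.81 × 2.1) = 8.51 kg.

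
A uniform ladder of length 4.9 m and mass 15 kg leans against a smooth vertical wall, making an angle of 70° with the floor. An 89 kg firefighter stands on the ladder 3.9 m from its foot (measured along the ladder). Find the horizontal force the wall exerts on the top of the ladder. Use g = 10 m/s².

N_wall ≈ 285 N

Sum moments about the foot of the ladder (the floor normal and friction both act there and drop out).
Ladder weight 15×10 = 150 N acts at 2.45 m along the ladder; its horizontal arm is 2.45·cos70° = 0.8379 m → τ = 125.7 N·m clockwise.
Firefighter: 89×10 = 890 N at 3.9 m → arm 1.334 m → τ = 1187 N·m clockwise.
Wall normal N acts horizontally at the top; its moment arm is the height L sinθ = 4.9·sin70° = 4.604 m, counterclockwise.
For rotational equilibrium, N × 4.604 = 1313, so N = 285 N.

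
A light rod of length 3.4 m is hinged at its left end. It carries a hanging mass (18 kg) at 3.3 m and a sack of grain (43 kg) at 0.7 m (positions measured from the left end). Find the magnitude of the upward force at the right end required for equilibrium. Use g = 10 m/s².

Taking torques about the left end:
Hanging mass: 18 × 10 = 180 N down at 3.3 m → arm 3.3 m, τ = 180 × 3.3 = 594 N·m clockwise.
Sack of grain: 43 × 10 = 430 N down at 0.7 m → arm 0.7 m, τ = 430 × 0.7 = 301 N·m clockwise.
Net moment of the loads = 895 N·m clockwise.
The upward force F acts at the right end, arm 3.4 m, giving F × 3.4 counterclockwise.
Στ = 0 ⇒ F × 3.4 = 895 ⇒ F = 895 / 3.4 = 263 N.

F ≈ 263 N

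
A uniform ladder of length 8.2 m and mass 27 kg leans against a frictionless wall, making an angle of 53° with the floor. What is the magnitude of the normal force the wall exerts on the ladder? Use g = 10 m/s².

Taking torques about the foot of the ladder:
Ladder weight 27×10 = 270 N acts at 4.1 m along the ladder; its horizontal arm is 4.1·cos53° = 2.467 m → τ = 666.1 N·m clockwise.
Wall normal N acts horizontally at the top; its moment arm is the height L sinθ = 8.2·sin53° = 6.549 m, counterclockwise.
Στ = 0 ⇒ N × 6.549 = 666.1 ⇒ N = 102 N.

N_wall ≈ 102 N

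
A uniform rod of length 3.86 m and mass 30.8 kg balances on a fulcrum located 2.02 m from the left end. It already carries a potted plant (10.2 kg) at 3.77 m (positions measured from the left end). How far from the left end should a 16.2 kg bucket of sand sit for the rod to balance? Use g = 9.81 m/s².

x ≈ 1.09 m from the left end

Taking torques about the fulcrum (at 2.02 m from the left end):
Beam weight: 30.8 × 9.81 = 302.1 N down at 1.93 m → arm 0.09 m, τ = 302.1 × 0.09 = 27.19 N·m counterclockwise.
Potted plant: 10.2 × 9.81 = 100.1 N down at 3.77 m → arm 1.75 m, τ = 100.1 × 1.75 = 175.2 N·m clockwise.
Net moment of existing loads = 148 N·m clockwise.
The bucket of sand weighs 16.2 × 9.81 = 158.9 N and must supply an equal counterclockwise moment, so its lever arm about the fulcrum is 148 / 158.9 = 0.931 m.
That puts it at 2.02 − 0.931 = 1.09 m from the left end.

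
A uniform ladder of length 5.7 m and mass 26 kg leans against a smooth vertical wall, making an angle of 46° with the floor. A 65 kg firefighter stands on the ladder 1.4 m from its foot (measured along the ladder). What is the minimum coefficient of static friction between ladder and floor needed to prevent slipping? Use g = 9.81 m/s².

μ_min ≈ 0.307

Taking torques about the foot of the ladder:
Ladder weight 26×9.81 = 255.1 N acts at 2.85 m along the ladder; its horizontal arm is 2.85·cos46° = 1.98 m → τ = 505.1 N·m clockwise.
Firefighter: 65×9.81 = 637.6 N at 1.4 m → arm 0.9725 m → τ = 620.1 N·m clockwise.
Wall normal N acts horizontally at the top; its moment arm is the height L sinθ = 5.7·sin46° = 4.1 m, counterclockwise.
Στ = 0 ⇒ N × 4.1 = 1125 ⇒ N = 274.4 N.
ΣFx = 0 ⇒ f = N_wall = 274.4 N. ΣFy = 0 ⇒ N_floor = 892.7 N.
μ_min = f / N_floor = 274.4 / 892.7 = 0.307.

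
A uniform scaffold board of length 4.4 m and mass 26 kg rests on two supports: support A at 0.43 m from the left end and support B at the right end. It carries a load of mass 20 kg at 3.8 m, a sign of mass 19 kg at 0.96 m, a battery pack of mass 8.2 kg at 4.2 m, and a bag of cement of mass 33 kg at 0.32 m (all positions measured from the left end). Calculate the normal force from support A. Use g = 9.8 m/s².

Take moments about support B.
Beam weight: 26 × 9.8 = 254.8 N down at 2.2 m → arm 2.2 m, τ = 254.8 × 2.2 = 560.6 N·m counterclockwise.
Load: 20 × 9.8 = 196 N down at 3.8 m → arm 0.6 m, τ = 196 × 0.6 = 117.6 N·m counterclockwise.
Sign: 19 × 9.8 = 186.2 N down at 0.96 m → arm 3.44 m, τ = 186.2 × 3.44 = 640.5 N·m counterclockwise.
Battery pack: 8.2 × 9.8 = 80.36 N down at 4.2 m → arm 0.2 m, τ = 80.36 × 0.2 = 16.07 N·m counterclockwise.
Bag of cement: 33 × 9.8 = 323.4 N down at 0.32 m → arm 4.08 m, τ = 323.4 × 4.08 = 1319 N·m counterclockwise.
Net load moment about support B = 2654 N·m counterclockwise.
Reaction R at support A is upward at 0.43 m, arm 3.97 m → moment R × 3.97 clockwise.
Setting net torque to zero: R × 3.97 = 2654 → R = 669 N.

R_A ≈ 669 N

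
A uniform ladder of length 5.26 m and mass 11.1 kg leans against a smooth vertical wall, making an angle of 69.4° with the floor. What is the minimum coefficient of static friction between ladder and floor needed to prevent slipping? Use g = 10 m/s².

Sum moments about the foot of the ladder (the floor normal and friction both act there and drop out).
Ladder weight 11.1×10 = 111 N acts at 2.63 m along the ladder; its horizontal arm is 2.63·cos69.4° = 0.9253 m → τ = 102.7 N·m clockwise.
Wall normal N acts horizontally at the top; its moment arm is the height L sinθ = 5.26·sin69.4° = 4.924 m, counterclockwise.
Setting net torque to zero: N × 4.924 = 102.7 → N = 20.86 N.
ΣFx = 0 ⇒ f = N_wall = 20.86 N. ΣFy = 0 ⇒ N_floor = 111 N.
μ_min = f / N_floor = 20.86 / 111 = 0.188.

μ_min ≈ 0.188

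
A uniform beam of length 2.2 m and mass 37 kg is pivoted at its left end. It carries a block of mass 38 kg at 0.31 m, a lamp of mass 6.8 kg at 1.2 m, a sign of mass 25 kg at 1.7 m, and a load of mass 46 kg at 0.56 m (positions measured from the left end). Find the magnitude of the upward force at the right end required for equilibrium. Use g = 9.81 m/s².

F ≈ 575 N

Taking torques about the left end:
Beam weight: 37 × 9.81 = 363 N down at 1.1 m → arm 1.1 m, τ = 363 × 1.1 = 399.3 N·m clockwise.
Block: 38 × 9.81 = 372.8 N down at 0.31 m → arm 0.31 m, τ = 372.8 × 0.31 = 115.6 N·m clockwise.
Lamp: 6.8 × 9.81 = 66.71 N down at 1.2 m → arm 1.2 m, τ = 66.71 × 1.2 = 80.05 N·m clockwise.
Sign: 25 × 9.81 = 245.2 N down at 1.7 m → arm 1.7 m, τ = 245.2 × 1.7 = 416.8 N·m clockwise.
Load: 46 × 9.81 = 451.3 N down at 0.56 m → arm 0.56 m, τ = 451.3 × 0.56 = 252.7 N·m clockwise.
Net moment of the loads = 1264 N·m clockwise.
The upward force F acts at the right end, arm 2.2 m, giving F × 2.2 counterclockwise.
Setting net torque to zero: F × 2.2 = 1264 → F = 1264 / 2.2 = 575 N.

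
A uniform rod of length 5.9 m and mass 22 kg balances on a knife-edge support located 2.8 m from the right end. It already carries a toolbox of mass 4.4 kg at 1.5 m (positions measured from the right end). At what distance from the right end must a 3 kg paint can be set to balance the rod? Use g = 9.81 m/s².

x ≈ 3.61 m from the right end

Taking torques about the knife-edge support (at 2.8 m from the right end):
Beam weight: 22 × 9.81 = 215.8 N down at 2.95 m → arm 0.15 m, τ = 215.8 × 0.15 = 32.37 N·m counterclockwise.
Toolbox: 4.4 × 9.81 = 43.16 N down at 1.5 m → arm 1.3 m, τ = 43.16 × 1.3 = 56.11 N·m clockwise.
Net moment of existing loads = 23.74 N·m clockwise.
The paint can weighs 3 × 9.81 = 29.43 N and must supply an equal counterclockwise moment, so its lever arm about the knife-edge support is 23.74 / 29.43 = 0.807 m.
That puts it at 2.8 + 0.807 = 3.61 m from the right end.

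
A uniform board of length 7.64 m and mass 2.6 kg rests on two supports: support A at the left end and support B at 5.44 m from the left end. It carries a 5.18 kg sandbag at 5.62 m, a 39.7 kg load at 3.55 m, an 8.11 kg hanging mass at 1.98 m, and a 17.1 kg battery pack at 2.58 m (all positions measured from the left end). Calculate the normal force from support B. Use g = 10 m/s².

R_B ≈ 441 N

About support A:
Beam weight: 2.6 × 10 = 26 N down at 3.82 m → arm 3.82 m, τ = 26 × 3.82 = 99.32 N·m clockwise.
Sandbag: 5.18 × 10 = 51.8 N down at 5.62 m → arm 5.62 m, τ = 51.8 × 5.62 = 291.1 N·m clockwise.
Load: 39.7 × 10 = 397 N down at 3.55 m → arm 3.55 m, τ = 397 × 3.55 = 1409 N·m clockwise.
Hanging mass: 8.11 × 10 = 81.1 N down at 1.98 m → arm 1.98 m, τ = 81.1 × 1.98 = 160.6 N·m clockwise.
Battery pack: 17.1 × 10 = 171 N down at 2.58 m → arm 2.58 m, τ = 171 × 2.58 = 441.2 N·m clockwise.
Net load moment about support A = 2401 N·m clockwise.
Reaction R at support B is upward at 5.44 m, arm 5.44 m → moment R × 5.44 counterclockwise.
Balancing moments: R × 5.44 = 2401, giving R = 441 N.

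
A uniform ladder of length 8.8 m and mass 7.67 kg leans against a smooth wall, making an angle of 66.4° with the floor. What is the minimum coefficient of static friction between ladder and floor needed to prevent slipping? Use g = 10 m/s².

μ_min ≈ 0.218

Sum moments about the foot of the ladder (the floor normal and friction both act there and drop out).
Ladder weight 7.67×10 = 76.7 N acts at 4.4 m along the ladder; its horizontal arm is 4.4·cos66.4° = 1.762 m → τ = 135.1 N·m clockwise.
Wall normal N acts horizontally at the top; its moment arm is the height L sinθ = 8.8·sin66.4° = 8.064 m, counterclockwise.
Balancing moments: N × 8.064 = 135.1, giving N = 16.75 N.
ΣFx = 0 ⇒ f = N_wall = 16.75 N. ΣFy = 0 ⇒ N_floor = 76.7 N.
μ_min = f / N_floor = 16.75 / 76.7 = 0.218.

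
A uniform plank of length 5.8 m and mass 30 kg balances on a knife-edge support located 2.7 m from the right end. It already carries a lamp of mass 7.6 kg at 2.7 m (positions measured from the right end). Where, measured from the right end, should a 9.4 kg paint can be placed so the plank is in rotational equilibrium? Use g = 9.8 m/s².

x ≈ 2.06 m from the right end

About the knife-edge support (at 2.7 m from the right end):
Beam weight: 30 × 9.8 = 294 N down at 2.9 m → arm 0.2 m, τ = 294 × 0.2 = 58.8 N·m counterclockwise.
Lamp: acts at the knife-edge support, moment arm 0 → no torque.
Net moment of existing loads = 58.8 N·m counterclockwise.
The paint can weighs 9.4 × 9.8 = 92.12 N and must supply an equal clockwise moment, so its lever arm about the knife-edge support is 58.8 / 92.12 = 0.638 m.
That puts it at 2.7 − 0.638 = 2.06 m from the right end.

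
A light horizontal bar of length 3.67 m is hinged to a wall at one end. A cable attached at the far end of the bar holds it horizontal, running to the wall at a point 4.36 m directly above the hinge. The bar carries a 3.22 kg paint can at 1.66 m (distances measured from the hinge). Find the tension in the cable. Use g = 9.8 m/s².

Taking torques about the hinge:
Paint can: 3.22 × 9.8 = 31.56 N down at 1.66 m → arm 1.66 m, τ = 31.56 × 1.66 = 52.39 N·m clockwise.
Total clockwise load moment = 52.39 N·m.
The cable tension T acts at 3.67 m; only its component perpendicular to the bar, T sinθ, produces torque. sinθ = h/√(h²+d²) = 4.36/√(4.36²+3.67²) = 0.765.
For rotational equilibrium, T × 3.67 × 0.765 = 52.39, so T = 52.39 / 2.808 = 18.7 N.

T ≈ 18.7 N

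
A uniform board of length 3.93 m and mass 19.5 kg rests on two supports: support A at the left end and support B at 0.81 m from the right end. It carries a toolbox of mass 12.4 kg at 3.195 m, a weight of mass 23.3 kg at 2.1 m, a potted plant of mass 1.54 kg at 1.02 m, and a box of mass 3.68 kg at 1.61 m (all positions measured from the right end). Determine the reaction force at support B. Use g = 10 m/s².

Choose support A as the axis so its reaction then has zero moment arm.
Beam weight: 19.5 × 10 = 195 N down at 1.965 m → arm 1.965 m, τ = 195 × 1.965 = 383.2 N·m clockwise.
Toolbox: 12.4 × 10 = 124 N down at 3.195 m → arm 0.735 m, τ = 124 × 0.735 = 91.14 N·m clockwise.
Weight: 23.3 × 10 = 233 N down at 2.1 m → arm 1.83 m, τ = 233 × 1.83 = 426.4 N·m clockwise.
Potted plant: 1.54 × 10 = 15.4 N down at 1.02 m → arm 2.91 m, τ = 15.4 × 2.91 = 44.81 N·m clockwise.
Box: 3.68 × 10 = 36.8 N down at 1.61 m → arm 2.32 m, τ = 36.8 × 2.32 = 85.38 N·m clockwise.
Net load moment about support A = 1031 N·m clockwise.
Reaction R at support B is upward at 0.81 m, arm 3.12 m → moment R × 3.12 counterclockwise.
Balancing moments: R × 3.12 = 1031, giving R = 330 N.

R_B ≈ 330 N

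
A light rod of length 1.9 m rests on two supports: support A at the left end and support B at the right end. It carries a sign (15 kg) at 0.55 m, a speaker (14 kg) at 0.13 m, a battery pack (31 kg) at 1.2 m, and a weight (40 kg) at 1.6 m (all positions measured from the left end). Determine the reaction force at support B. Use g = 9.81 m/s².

About support A:
Sign: 15 × 9.81 = 147.2 N down at 0.55 m → arm 0.55 m, τ = 147.2 × 0.55 = 80.96 N·m clockwise.
Speaker: 14 × 9.81 = 137.3 N down at 0.13 m → arm 0.13 m, τ = 137.3 × 0.13 = 17.85 N·m clockwise.
Battery pack: 31 × 9.81 = 304.1 N down at 1.2 m → arm 1.2 m, τ = 304.1 × 1.2 = 364.9 N·m clockwise.
Weight: 40 × 9.81 = 392.4 N down at 1.6 m → arm 1.6 m, τ = 392.4 × 1.6 = 627.8 N·m clockwise.
Net load moment about support A = 1092 N·m clockwise.
Reaction R at support B is upward at 1.9 m, arm 1.9 m → moment R × 1.9 counterclockwise.
Setting net torque to zero: R × 1.9 = 1092 → R = 575 N.

R_B ≈ 575 N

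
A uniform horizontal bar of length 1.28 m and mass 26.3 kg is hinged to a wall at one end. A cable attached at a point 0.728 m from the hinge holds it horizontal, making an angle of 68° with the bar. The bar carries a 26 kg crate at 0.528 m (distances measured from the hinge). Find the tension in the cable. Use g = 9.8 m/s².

T ≈ 444 N

Choose the hinge as the axis so the unknown hinge reaction has zero arm there.
Beam weight: 26.3 × 9.8 = 257.7 N down at 0.64 m → arm 0.64 m, τ = 257.7 × 0.64 = 164.9 N·m clockwise.
Crate: 26 × 9.8 = 254.8 N down at 0.528 m → arm 0.528 m, τ = 254.8 × 0.528 = 134.5 N·m clockwise.
Total clockwise load moment = 299.4 N·m.
The cable tension T acts at 0.728 m; only its component perpendicular to the bar, T sinθ, produces torque. sin 68° = 0.9272.
For rotational equilibrium, T × 0.728 × 0.9272 = 299.4, so T = 299.4 / 0.675 = 444 N.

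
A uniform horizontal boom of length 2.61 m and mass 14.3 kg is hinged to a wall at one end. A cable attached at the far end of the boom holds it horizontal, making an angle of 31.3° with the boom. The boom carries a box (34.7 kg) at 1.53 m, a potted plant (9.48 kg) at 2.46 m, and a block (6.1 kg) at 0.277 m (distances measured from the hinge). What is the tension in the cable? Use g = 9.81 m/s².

Take moments about the hinge.
Beam weight: 14.3 × 9.81 = 140.3 N down at 1.305 m → arm 1.305 m, τ = 140.3 × 1.305 = 183.1 N·m clockwise.
Box: 34.7 × 9.81 = 340.4 N down at 1.53 m → arm 1.53 m, τ = 340.4 × 1.53 = 520.8 N·m clockwise.
Potted plant: 9.48 × 9.81 = 93 N down at 2.46 m → arm 2.46 m, τ = 93 × 2.46 = 228.8 N·m clockwise.
Block: 6.1 × 9.81 = 59.84 N down at 0.277 m → arm 0.277 m, τ = 59.84 × 0.277 = 16.58 N·m clockwise.
Total clockwise load moment = 949.3 N·m.
The cable tension T acts at 2.61 m; only its component perpendicular to the boom, T sinθ, produces torque. sin 31.3° = 0.5195.
Setting net torque to zero: T × 2.61 × 0.5195 = 949.3 → T = 949.3 / 1.356 = 700 N.

T ≈ 700 N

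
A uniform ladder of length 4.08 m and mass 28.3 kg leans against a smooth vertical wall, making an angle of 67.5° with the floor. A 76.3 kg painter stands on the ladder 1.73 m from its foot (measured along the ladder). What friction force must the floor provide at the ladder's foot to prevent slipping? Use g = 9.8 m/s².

f ≈ 189 N

Take moments about the foot of the ladder.
Ladder weight 28.3×9.8 = 277.3 N acts at 2.04 m along the ladder; its horizontal arm is 2.04·cos67.5° = 0.7807 m → τ = 216.5 N·m clockwise.
Painter: 76.3×9.8 = 747.7 N at 1.73 m → arm 0.662 m → τ = 495 N·m clockwise.
Wall normal N acts horizontally at the top; its moment arm is the height L sinθ = 4.08·sin67.5° = 3.769 m, counterclockwise.
For rotational equilibrium, N × 3.769 = 711.5, so N = 189 N.
ΣFx = 0: friction at the foot balances the wall's push, so f = N_wall = 189 N.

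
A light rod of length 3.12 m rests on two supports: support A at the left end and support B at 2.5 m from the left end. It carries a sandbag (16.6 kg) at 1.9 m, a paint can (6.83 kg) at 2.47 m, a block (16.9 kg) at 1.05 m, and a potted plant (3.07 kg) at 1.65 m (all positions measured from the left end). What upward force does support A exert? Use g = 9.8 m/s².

About support B:
Sandbag: 16.6 × 9.8 = 162.7 N down at 1.9 m → arm 0.6 m, τ = 162.7 × 0.6 = 97.62 N·m counterclockwise.
Paint can: 6.83 × 9.8 = 66.93 N down at 2.47 m → arm 0.03 m, τ = 66.93 × 0.03 = 2.008 N·m counterclockwise.
Block: 16.9 × 9.8 = 165.6 N down at 1.05 m → arm 1.45 m, τ = 165.6 × 1.45 = 240.1 N·m counterclockwise.
Potted plant: 3.07 × 9.8 = 30.09 N down at 1.65 m → arm 0.85 m, τ = 30.09 × 0.85 = 25.58 N·m counterclockwise.
Net load moment about support B = 365.3 N·m counterclockwise.
Reaction R at support A is upward at 0 m, arm 2.5 m → moment R × 2.5 clockwise.
For rotational equilibrium, R × 2.5 = 365.3, so R = 146 N.

R_A ≈ 146 N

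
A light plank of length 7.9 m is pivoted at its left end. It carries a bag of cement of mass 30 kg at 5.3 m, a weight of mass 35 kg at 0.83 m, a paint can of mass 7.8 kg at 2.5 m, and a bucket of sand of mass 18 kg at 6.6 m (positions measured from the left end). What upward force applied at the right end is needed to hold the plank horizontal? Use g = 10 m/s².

F ≈ 413 N

Sum moments about the left end (the unknown pivot reaction has zero arm there).
Bag of cement: 30 × 10 = 300 N down at 5.3 m → arm 5.3 m, τ = 300 × 5.3 = 1590 N·m clockwise.
Weight: 35 × 10 = 350 N down at 0.83 m → arm 0.83 m, τ = 350 × 0.83 = 290.5 N·m clockwise.
Paint can: 7.8 × 10 = 78 N down at 2.5 m → arm 2.5 m, τ = 78 × 2.5 = 195 N·m clockwise.
Bucket of sand: 18 × 10 = 180 N down at 6.6 m → arm 6.6 m, τ = 180 × 6.6 = 1188 N·m clockwise.
Net moment of the loads = 3264 N·m clockwise.
The upward force F acts at the right end, arm 7.9 m, giving F × 7.9 counterclockwise.
Στ = 0 ⇒ F × 7.9 = 3264 ⇒ F = 3264 / 7.9 = 413 N.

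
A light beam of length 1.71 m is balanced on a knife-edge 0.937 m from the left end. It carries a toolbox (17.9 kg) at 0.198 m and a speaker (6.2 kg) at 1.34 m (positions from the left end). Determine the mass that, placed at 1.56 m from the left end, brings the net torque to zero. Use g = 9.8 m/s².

Taking torques about the knife-edge (at 0.937 m from the left end):
Toolbox: 17.9 × 9.8 = 175.4 N down at 0.198 m → arm 0.739 m, τ = 175.4 × 0.739 = 129.6 N·m counterclockwise.
Speaker: 6.2 × 9.8 = 60.76 N down at 1.34 m → arm 0.403 m, τ = 60.76 × 0.403 = 24.49 N·m clockwise.
Net moment of known loads = 105.1 N·m counterclockwise.
An unknown mass m at 1.56 m has arm 0.623 m; its moment is m·g·0.623 clockwise.
Setting net torque to zero: m × 9.8 × 0.623 = 105.1 → m = 105.1 / (9.8 × 0.623) = 17.2 kg.

m ≈ 17.2 kg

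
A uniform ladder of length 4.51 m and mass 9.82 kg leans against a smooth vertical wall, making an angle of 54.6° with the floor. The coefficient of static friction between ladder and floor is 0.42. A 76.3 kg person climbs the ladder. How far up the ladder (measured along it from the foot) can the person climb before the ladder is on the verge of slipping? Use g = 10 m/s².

d ≈ 2.72 m

Taking torques about the foot of the ladder:
Ladder weight 9.82×10 = 98.2 N acts at 2.255 m along the ladder; its horizontal arm is 2.255·cos54.6° = 1.306 m → τ = 128.2 N·m clockwise.
Person weight 76.3×10 = 763 N at distance d → arm d·cos54.6° → τ = 763·d·0.5793 clockwise.
Wall normal N at the top has arm L sinθ = 3.676 m counterclockwise, so Στ = 0 gives N·3.676 = 128.2 + 442·d.
ΣFy = 0 ⇒ N_floor = 861.2 N, so the maximum friction is μ_s·N_floor = 0.42×861.2 = 361.7 N. ΣFx = 0 ⇒ N_wall = f, so at the slipping point N = 361.7 N.
Substituting: 361.7×3.676 = 128.2 + 442·d ⇒ d = (1330 − 128.2) / 442 = 2.72 m.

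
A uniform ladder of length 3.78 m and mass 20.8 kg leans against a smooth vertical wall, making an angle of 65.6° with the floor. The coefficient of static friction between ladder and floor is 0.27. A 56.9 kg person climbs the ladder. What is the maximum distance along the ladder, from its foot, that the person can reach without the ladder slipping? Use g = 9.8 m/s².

d ≈ 2.38 m

About the foot of the ladder:
Ladder weight 20.8×9.8 = 203.8 N acts at 1.89 m along the ladder; its horizontal arm is 1.89·cos65.6° = 0.7808 m → τ = 159.1 N·m clockwise.
Person weight 56.9×9.8 = 557.6 N at distance d → arm d·cos65.6° → τ = 557.6·d·0.4131 clockwise.
Wall normal N at the top has arm L sinθ = 3.442 m counterclockwise, so Στ = 0 gives N·3.442 = 159.1 + 230.3·d.
ΣFy = 0 ⇒ N_floor = 761.4 N, so the maximum friction is μ_s·N_floor = 0.27×761.4 = 205.6 N. ΣFx = 0 ⇒ N_wall = f, so at the slipping point N = 205.6 N.
Substituting: 205.6×3.442 = 159.1 + 230.3·d ⇒ d = (707.7 − 159.1) / 230.3 = 2.38 m.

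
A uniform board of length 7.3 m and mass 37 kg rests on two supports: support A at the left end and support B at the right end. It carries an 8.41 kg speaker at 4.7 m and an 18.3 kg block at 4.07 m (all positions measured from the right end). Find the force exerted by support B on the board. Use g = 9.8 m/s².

Sum moments about support A (its reaction then has zero moment arm).
Beam weight: 37 × 9.8 = 362.6 N down at 3.65 m → arm 3.65 m, τ = 362.6 × 3.65 = 1323 N·m clockwise.
Speaker: 8.41 × 9.8 = 82.42 N down at 4.7 m → arm 2.6 m, τ = 82.42 × 2.6 = 214.3 N·m clockwise.
Block: 18.3 × 9.8 = 179.3 N down at 4.07 m → arm 3.23 m, τ = 179.3 × 3.23 = 579.1 N·m clockwise.
Net load moment about support A = 2116 N·m clockwise.
Reaction R at support B is upward at 0 m, arm 7.3 m → moment R × 7.3 counterclockwise.
Balancing moments: R × 7.3 = 2116, giving R = 290 N.

R_B ≈ 290 N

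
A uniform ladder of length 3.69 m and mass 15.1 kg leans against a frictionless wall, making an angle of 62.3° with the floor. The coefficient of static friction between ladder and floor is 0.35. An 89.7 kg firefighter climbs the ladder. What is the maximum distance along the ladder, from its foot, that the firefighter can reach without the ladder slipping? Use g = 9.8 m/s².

Taking torques about the foot of the ladder:
Ladder weight 15.1×9.8 = 148 N acts at 1.845 m along the ladder; its horizontal arm is 1.845·cos62.3° = 0.8576 m → τ = 126.9 N·m clockwise.
Firefighter weight 89.7×9.8 = 879.1 N at distance d → arm d·cos62.3° → τ = 879.1·d·0.4648 clockwise.
Wall normal N at the top has arm L sinθ = 3.267 m counterclockwise, so Στ = 0 gives N·3.267 = 126.9 + 408.6·d.
ΣFy = 0 ⇒ N_floor = 1027 N, so the maximum friction is μ_s·N_floor = 0.35×1027 = 359.4 N. ΣFx = 0 ⇒ N_wall = f, so at the slipping point N = 359.4 N.
Substituting: 359.4×3.267 = 126.9 + 408.6·d ⇒ d = (1174 − 126.9) / 408.6 = 2.56 m.

d ≈ 2.56 m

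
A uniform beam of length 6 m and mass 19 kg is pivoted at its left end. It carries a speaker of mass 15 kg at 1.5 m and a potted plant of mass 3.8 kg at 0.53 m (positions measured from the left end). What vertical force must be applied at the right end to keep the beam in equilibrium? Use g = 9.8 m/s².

Sum moments about the left end (the unknown pivot reaction has zero arm there).
Beam weight: 19 × 9.8 = 186.2 N down at 3 m → arm 3 m, τ = 186.2 × 3 = 558.6 N·m clockwise.
Speaker: 15 × 9.8 = 147 N down at 1.5 m → arm 1.5 m, τ = 147 × 1.5 = 220.5 N·m clockwise.
Potted plant: 3.8 × 9.8 = 37.24 N down at 0.53 m → arm 0.53 m, τ = 37.24 × 0.53 = 19.74 N·m clockwise.
Net moment of the loads = 798.8 N·m clockwise.
The upward force F acts at the right end, arm 6 m, giving F × 6 counterclockwise.
Balancing moments: F × 6 = 798.8, giving F = 798.8 / 6 = 133 N.

F ≈ 133 N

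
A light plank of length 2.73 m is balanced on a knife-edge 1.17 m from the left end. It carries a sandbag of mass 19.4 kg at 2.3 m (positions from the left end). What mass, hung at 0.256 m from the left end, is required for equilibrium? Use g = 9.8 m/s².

Choose the knife-edge (at 1.17 m from the left end) as the axis so the support reaction has zero arm there.
Sandbag: 19.4 × 9.8 = 190.1 N down at 2.3 m → arm 1.13 m, τ = 190.1 × 1.13 = 214.8 N·m clockwise.
Net moment of known loads = 214.8 N·m clockwise.
An unknown mass m at 0.256 m has arm 0.914 m; its moment is m·g·0.914 counterclockwise.
Balancing moments: m × 9.8 × 0.914 = 214.8, giving m = 214.8 / (9.8 × 0.914) = 24 kg.

m ≈ 24 kg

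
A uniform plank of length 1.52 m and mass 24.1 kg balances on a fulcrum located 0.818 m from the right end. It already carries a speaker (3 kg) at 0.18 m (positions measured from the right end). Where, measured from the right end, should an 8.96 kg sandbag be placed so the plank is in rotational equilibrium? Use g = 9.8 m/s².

x ≈ 1.19 m from the right end

Take moments about the fulcrum (at 0.818 m from the right end).
Beam weight: 24.1 × 9.8 = 236.2 N down at 0.76 m → arm 0.058 m, τ = 236.2 × 0.058 = 13.7 N·m clockwise.
Speaker: 3 × 9.8 = 29.4 N down at 0.18 m → arm 0.638 m, τ = 29.4 × 0.638 = 18.76 N·m clockwise.
Net moment of existing loads = 32.46 N·m clockwise.
The sandbag weighs 8.96 × 9.8 = 87.81 N and must supply an equal counterclockwise moment, so its lever arm about the fulcrum is 32.46 / 87.81 = 0.37 m.
That puts it at 0.818 + 0.37 = 1.19 m from the right end.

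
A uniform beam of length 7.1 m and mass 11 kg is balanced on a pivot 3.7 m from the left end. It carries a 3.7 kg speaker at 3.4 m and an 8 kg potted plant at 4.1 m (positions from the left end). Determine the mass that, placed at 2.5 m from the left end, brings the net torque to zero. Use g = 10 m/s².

Choose the pivot (at 3.7 m from the left end) as the axis so the support reaction has zero arm there.
Beam weight: 11 × 10 = 110 N down at 3.55 m → arm 0.15 m, τ = 110 × 0.15 = 16.5 N·m counterclockwise.
Speaker: 3.7 × 10 = 37 N down at 3.4 m → arm 0.3 m, τ = 37 × 0.3 = 11.1 N·m counterclockwise.
Potted plant: 8 × 10 = 80 N down at 4.1 m → arm 0.4 m, τ = 80 × 0.4 = 32 N·m clockwise.
Net moment of known loads = 4.4 N·m clockwise.
An unknown mass m at 2.5 m has arm 1.2 m; its moment is m·g·1.2 counterclockwise.
For rotational equilibrium, m × 10 × 1.2 = 4.4, so m = 4.4 / (10 × 1.2) = 0.367 kg.

m ≈ 0.367 kg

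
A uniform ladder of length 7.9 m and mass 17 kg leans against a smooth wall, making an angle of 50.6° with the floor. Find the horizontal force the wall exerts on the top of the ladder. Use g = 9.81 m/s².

Taking torques about the foot of the ladder:
Ladder weight 17×9.81 = 166.8 N acts at 3.95 m along the ladder; its horizontal arm is 3.95·cos50.6° = 2.507 m → τ = 418.2 N·m clockwise.
Wall normal N acts horizontally at the top; its moment arm is the height L sinθ = 7.9·sin50.6° = 6.105 m, counterclockwise.
For rotational equilibrium, N × 6.105 = 418.2, so N = 68.5 N.

N_wall ≈ 68.5 N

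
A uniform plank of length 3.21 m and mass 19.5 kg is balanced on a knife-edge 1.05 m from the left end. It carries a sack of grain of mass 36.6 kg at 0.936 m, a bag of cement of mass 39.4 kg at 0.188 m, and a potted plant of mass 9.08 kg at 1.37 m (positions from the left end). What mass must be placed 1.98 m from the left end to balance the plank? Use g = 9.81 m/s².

m ≈ 26.2 kg

Choose the knife-edge (at 1.05 m from the left end) as the axis so the support reaction has zero arm there.
Beam weight: 19.5 × 9.81 = 191.3 N down at 1.605 m → arm 0.555 m, τ = 191.3 × 0.555 = 106.2 N·m clockwise.
Sack of grain: 36.6 × 9.81 = 359 N down at 0.936 m → arm 0.114 m, τ = 359 × 0.114 = 40.93 N·m counterclockwise.
Bag of cement: 39.4 × 9.81 = 386.5 N down at 0.188 m → arm 0.862 m, τ = 386.5 × 0.862 = 333.2 N·m counterclockwise.
Potted plant: 9.08 × 9.81 = 89.07 N down at 1.37 m → arm 0.32 m, τ = 89.07 × 0.32 = 28.5 N·m clockwise.
Net moment of known loads = 239.4 N·m counterclockwise.
An unknown mass m at 1.98 m has arm 0.93 m; its moment is m·g·0.93 clockwise.
Balancing moments: m × 9.81 × 0.93 = 239.4, giving m = 239.4 / (9.81 × 0.93) = 26.2 kg.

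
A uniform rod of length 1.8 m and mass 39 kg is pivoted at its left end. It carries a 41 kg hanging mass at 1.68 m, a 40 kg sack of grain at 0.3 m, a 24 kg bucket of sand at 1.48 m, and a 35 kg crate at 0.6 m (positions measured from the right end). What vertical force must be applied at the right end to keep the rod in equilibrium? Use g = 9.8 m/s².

F ≈ 815 N

Take moments about the left end.
Beam weight: 39 × 9.8 = 382.2 N down at 0.9 m → arm 0.9 m, τ = 382.2 × 0.9 = 344 N·m clockwise.
Hanging mass: 41 × 9.8 = 401.8 N down at 1.68 m → arm 0.12 m, τ = 401.8 × 0.12 = 48.22 N·m clockwise.
Sack of grain: 40 × 9.8 = 392 N down at 0.3 m → arm 1.5 m, τ = 392 × 1.5 = 588 N·m clockwise.
Bucket of sand: 24 × 9.8 = 235.2 N down at 1.48 m → arm 0.32 m, τ = 235.2 × 0.32 = 75.26 N·m clockwise.
Crate: 35 × 9.8 = 343 N down at 0.6 m → arm 1.2 m, τ = 343 × 1.2 = 411.6 N·m clockwise.
Net moment of the loads = 1467 N·m clockwise.
The upward force F acts at the right end, arm 1.8 m, giving F × 1.8 counterclockwise.
Balancing moments: F × 1.8 = 1467, giving F = 1467 / 1.8 = 815 N.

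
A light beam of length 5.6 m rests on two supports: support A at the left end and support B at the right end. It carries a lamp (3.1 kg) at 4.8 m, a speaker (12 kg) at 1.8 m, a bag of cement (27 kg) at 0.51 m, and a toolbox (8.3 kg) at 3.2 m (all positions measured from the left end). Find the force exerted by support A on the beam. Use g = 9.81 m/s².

R_A ≈ 360 N

Choose support B as the axis so its reaction then has zero moment arm.
Lamp: 3.1 × 9.81 = 30.41 N down at 4.8 m → arm 0.8 m, τ = 30.41 × 0.8 = 24.33 N·m counterclockwise.
Speaker: 12 × 9.81 = 117.7 N down at 1.8 m → arm 3.8 m, τ = 117.7 × 3.8 = 447.3 N·m counterclockwise.
Bag of cement: 27 × 9.81 = 264.9 N down at 0.51 m → arm 5.09 m, τ = 264.9 × 5.09 = 1348 N·m counterclockwise.
Toolbox: 8.3 × 9.81 = 81.42 N down at 3.2 m → arm 2.4 m, τ = 81.42 × 2.4 = 195.4 N·m counterclockwise.
Net load moment about support B = 2015 N·m counterclockwise.
Reaction R at support A is upward at 0 m, arm 5.6 m → moment R × 5.6 clockwise.
Balancing moments: R × 5.6 = 2015, giving R = 360 N.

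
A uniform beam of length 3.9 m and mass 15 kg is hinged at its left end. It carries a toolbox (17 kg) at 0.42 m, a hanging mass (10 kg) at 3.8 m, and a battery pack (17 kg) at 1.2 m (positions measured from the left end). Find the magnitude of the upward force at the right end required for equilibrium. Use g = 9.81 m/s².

About the left end:
Beam weight: 15 × 9.81 = 147.2 N down at 1.95 m → arm 1.95 m, τ = 147.2 × 1.95 = 287 N·m clockwise.
Toolbox: 17 × 9.81 = 166.8 N down at 0.42 m → arm 0.42 m, τ = 166.8 × 0.42 = 70.06 N·m clockwise.
Hanging mass: 10 × 9.81 = 98.1 N down at 3.8 m → arm 3.8 m, τ = 98.1 × 3.8 = 372.8 N·m clockwise.
Battery pack: 17 × 9.81 = 166.8 N down at 1.2 m → arm 1.2 m, τ = 166.8 × 1.2 = 200.2 N·m clockwise.
Net moment of the loads = 930.1 N·m clockwise.
The upward force F acts at the right end, arm 3.9 m, giving F × 3.9 counterclockwise.
Setting net torque to zero: F × 3.9 = 930.1 → F = 930.1 / 3.9 = 238 N.

F ≈ 238 N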